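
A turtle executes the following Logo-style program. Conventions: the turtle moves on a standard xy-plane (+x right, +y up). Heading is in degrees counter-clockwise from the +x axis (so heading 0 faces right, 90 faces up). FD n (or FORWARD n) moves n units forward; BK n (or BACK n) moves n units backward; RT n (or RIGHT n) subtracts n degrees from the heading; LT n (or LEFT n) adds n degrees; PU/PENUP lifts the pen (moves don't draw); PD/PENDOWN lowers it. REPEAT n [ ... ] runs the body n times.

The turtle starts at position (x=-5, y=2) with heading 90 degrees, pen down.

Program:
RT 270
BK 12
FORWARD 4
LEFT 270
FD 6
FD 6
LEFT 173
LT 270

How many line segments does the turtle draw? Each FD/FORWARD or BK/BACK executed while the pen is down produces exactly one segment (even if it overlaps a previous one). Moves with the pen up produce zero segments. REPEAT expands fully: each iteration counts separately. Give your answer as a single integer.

Executing turtle program step by step:
Start: pos=(-5,2), heading=90, pen down
RT 270: heading 90 -> 180
BK 12: (-5,2) -> (7,2) [heading=180, draw]
FD 4: (7,2) -> (3,2) [heading=180, draw]
LT 270: heading 180 -> 90
FD 6: (3,2) -> (3,8) [heading=90, draw]
FD 6: (3,8) -> (3,14) [heading=90, draw]
LT 173: heading 90 -> 263
LT 270: heading 263 -> 173
Final: pos=(3,14), heading=173, 4 segment(s) drawn
Segments drawn: 4

Answer: 4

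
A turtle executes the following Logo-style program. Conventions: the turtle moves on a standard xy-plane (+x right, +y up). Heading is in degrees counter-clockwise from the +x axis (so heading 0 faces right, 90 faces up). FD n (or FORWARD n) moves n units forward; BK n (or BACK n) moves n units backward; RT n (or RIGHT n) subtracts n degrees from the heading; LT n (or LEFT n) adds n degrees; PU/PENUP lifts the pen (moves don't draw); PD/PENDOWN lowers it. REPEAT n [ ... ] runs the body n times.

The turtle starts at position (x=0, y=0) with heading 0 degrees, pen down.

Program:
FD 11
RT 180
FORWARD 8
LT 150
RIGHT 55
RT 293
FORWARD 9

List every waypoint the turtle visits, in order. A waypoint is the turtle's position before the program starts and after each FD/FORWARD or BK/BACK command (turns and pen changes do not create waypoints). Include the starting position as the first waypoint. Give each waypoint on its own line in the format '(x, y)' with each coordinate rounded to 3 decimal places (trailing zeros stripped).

Executing turtle program step by step:
Start: pos=(0,0), heading=0, pen down
FD 11: (0,0) -> (11,0) [heading=0, draw]
RT 180: heading 0 -> 180
FD 8: (11,0) -> (3,0) [heading=180, draw]
LT 150: heading 180 -> 330
RT 55: heading 330 -> 275
RT 293: heading 275 -> 342
FD 9: (3,0) -> (11.56,-2.781) [heading=342, draw]
Final: pos=(11.56,-2.781), heading=342, 3 segment(s) drawn
Waypoints (4 total):
(0, 0)
(11, 0)
(3, 0)
(11.56, -2.781)

Answer: (0, 0)
(11, 0)
(3, 0)
(11.56, -2.781)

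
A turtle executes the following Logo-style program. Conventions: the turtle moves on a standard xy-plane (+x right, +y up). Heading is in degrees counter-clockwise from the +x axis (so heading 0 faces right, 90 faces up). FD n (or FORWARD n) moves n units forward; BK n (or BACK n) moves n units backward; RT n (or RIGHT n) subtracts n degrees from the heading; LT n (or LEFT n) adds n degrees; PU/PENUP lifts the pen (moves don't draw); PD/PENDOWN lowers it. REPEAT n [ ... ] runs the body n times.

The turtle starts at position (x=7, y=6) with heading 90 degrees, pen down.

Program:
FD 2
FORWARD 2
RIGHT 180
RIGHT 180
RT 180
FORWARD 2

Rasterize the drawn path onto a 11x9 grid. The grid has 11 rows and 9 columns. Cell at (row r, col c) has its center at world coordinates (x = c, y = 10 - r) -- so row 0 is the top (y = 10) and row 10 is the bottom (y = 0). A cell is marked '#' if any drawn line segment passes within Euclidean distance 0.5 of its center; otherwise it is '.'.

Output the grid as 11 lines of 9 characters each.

Answer: .......#.
.......#.
.......#.
.......#.
.......#.
.........
.........
.........
.........
.........
.........

Derivation:
Segment 0: (7,6) -> (7,8)
Segment 1: (7,8) -> (7,10)
Segment 2: (7,10) -> (7,8)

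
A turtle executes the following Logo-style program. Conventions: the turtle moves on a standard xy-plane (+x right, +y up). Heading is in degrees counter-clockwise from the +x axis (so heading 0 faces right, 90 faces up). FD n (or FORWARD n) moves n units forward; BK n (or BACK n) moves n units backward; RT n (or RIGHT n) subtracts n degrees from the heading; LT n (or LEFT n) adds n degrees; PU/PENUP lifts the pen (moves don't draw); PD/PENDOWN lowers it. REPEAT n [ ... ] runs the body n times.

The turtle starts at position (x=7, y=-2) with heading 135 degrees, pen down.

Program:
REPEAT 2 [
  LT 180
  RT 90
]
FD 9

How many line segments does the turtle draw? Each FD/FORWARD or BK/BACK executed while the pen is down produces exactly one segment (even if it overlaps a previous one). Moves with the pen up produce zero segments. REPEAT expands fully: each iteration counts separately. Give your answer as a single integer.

Executing turtle program step by step:
Start: pos=(7,-2), heading=135, pen down
REPEAT 2 [
  -- iteration 1/2 --
  LT 180: heading 135 -> 315
  RT 90: heading 315 -> 225
  -- iteration 2/2 --
  LT 180: heading 225 -> 45
  RT 90: heading 45 -> 315
]
FD 9: (7,-2) -> (13.364,-8.364) [heading=315, draw]
Final: pos=(13.364,-8.364), heading=315, 1 segment(s) drawn
Segments drawn: 1

Answer: 1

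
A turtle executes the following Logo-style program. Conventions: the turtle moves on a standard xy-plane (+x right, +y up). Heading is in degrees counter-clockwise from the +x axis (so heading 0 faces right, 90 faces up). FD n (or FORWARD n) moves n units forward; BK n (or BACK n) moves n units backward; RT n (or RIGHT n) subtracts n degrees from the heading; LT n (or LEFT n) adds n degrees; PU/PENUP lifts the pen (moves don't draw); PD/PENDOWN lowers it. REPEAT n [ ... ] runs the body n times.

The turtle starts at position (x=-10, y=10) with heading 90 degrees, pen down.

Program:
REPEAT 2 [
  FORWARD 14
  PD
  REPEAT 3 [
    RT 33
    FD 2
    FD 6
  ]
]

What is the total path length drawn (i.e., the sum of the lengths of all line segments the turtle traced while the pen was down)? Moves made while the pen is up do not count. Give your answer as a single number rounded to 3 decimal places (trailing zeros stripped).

Answer: 76

Derivation:
Executing turtle program step by step:
Start: pos=(-10,10), heading=90, pen down
REPEAT 2 [
  -- iteration 1/2 --
  FD 14: (-10,10) -> (-10,24) [heading=90, draw]
  PD: pen down
  REPEAT 3 [
    -- iteration 1/3 --
    RT 33: heading 90 -> 57
    FD 2: (-10,24) -> (-8.911,25.677) [heading=57, draw]
    FD 6: (-8.911,25.677) -> (-5.643,30.709) [heading=57, draw]
    -- iteration 2/3 --
    RT 33: heading 57 -> 24
    FD 2: (-5.643,30.709) -> (-3.816,31.523) [heading=24, draw]
    FD 6: (-3.816,31.523) -> (1.665,33.963) [heading=24, draw]
    -- iteration 3/3 --
    RT 33: heading 24 -> 351
    FD 2: (1.665,33.963) -> (3.641,33.65) [heading=351, draw]
    FD 6: (3.641,33.65) -> (9.567,32.712) [heading=351, draw]
  ]
  -- iteration 2/2 --
  FD 14: (9.567,32.712) -> (23.395,30.522) [heading=351, draw]
  PD: pen down
  REPEAT 3 [
    -- iteration 1/3 --
    RT 33: heading 351 -> 318
    FD 2: (23.395,30.522) -> (24.881,29.183) [heading=318, draw]
    FD 6: (24.881,29.183) -> (29.34,25.169) [heading=318, draw]
    -- iteration 2/3 --
    RT 33: heading 318 -> 285
    FD 2: (29.34,25.169) -> (29.857,23.237) [heading=285, draw]
    FD 6: (29.857,23.237) -> (31.41,17.441) [heading=285, draw]
    -- iteration 3/3 --
    RT 33: heading 285 -> 252
    FD 2: (31.41,17.441) -> (30.792,15.539) [heading=252, draw]
    FD 6: (30.792,15.539) -> (28.938,9.833) [heading=252, draw]
  ]
]
Final: pos=(28.938,9.833), heading=252, 14 segment(s) drawn

Segment lengths:
  seg 1: (-10,10) -> (-10,24), length = 14
  seg 2: (-10,24) -> (-8.911,25.677), length = 2
  seg 3: (-8.911,25.677) -> (-5.643,30.709), length = 6
  seg 4: (-5.643,30.709) -> (-3.816,31.523), length = 2
  seg 5: (-3.816,31.523) -> (1.665,33.963), length = 6
  seg 6: (1.665,33.963) -> (3.641,33.65), length = 2
  seg 7: (3.641,33.65) -> (9.567,32.712), length = 6
  seg 8: (9.567,32.712) -> (23.395,30.522), length = 14
  seg 9: (23.395,30.522) -> (24.881,29.183), length = 2
  seg 10: (24.881,29.183) -> (29.34,25.169), length = 6
  seg 11: (29.34,25.169) -> (29.857,23.237), length = 2
  seg 12: (29.857,23.237) -> (31.41,17.441), length = 6
  seg 13: (31.41,17.441) -> (30.792,15.539), length = 2
  seg 14: (30.792,15.539) -> (28.938,9.833), length = 6
Total = 76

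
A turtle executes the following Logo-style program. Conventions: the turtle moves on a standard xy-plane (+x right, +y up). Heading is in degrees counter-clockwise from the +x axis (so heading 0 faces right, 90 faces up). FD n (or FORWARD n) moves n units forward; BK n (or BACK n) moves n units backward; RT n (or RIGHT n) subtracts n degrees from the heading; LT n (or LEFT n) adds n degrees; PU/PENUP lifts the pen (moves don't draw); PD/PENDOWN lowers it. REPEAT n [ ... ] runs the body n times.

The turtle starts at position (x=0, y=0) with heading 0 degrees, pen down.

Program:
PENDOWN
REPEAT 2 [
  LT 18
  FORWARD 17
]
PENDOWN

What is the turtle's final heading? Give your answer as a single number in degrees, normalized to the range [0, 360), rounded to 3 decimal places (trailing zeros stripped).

Answer: 36

Derivation:
Executing turtle program step by step:
Start: pos=(0,0), heading=0, pen down
PD: pen down
REPEAT 2 [
  -- iteration 1/2 --
  LT 18: heading 0 -> 18
  FD 17: (0,0) -> (16.168,5.253) [heading=18, draw]
  -- iteration 2/2 --
  LT 18: heading 18 -> 36
  FD 17: (16.168,5.253) -> (29.921,15.246) [heading=36, draw]
]
PD: pen down
Final: pos=(29.921,15.246), heading=36, 2 segment(s) drawn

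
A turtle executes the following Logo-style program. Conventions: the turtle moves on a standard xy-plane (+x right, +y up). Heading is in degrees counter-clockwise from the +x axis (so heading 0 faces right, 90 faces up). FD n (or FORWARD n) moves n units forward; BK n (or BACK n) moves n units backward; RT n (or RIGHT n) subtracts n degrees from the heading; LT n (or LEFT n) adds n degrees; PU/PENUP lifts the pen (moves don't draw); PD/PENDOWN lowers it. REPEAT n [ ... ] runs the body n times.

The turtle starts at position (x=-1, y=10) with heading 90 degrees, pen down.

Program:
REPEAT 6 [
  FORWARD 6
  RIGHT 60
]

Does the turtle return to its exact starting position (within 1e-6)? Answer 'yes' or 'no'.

Answer: yes

Derivation:
Executing turtle program step by step:
Start: pos=(-1,10), heading=90, pen down
REPEAT 6 [
  -- iteration 1/6 --
  FD 6: (-1,10) -> (-1,16) [heading=90, draw]
  RT 60: heading 90 -> 30
  -- iteration 2/6 --
  FD 6: (-1,16) -> (4.196,19) [heading=30, draw]
  RT 60: heading 30 -> 330
  -- iteration 3/6 --
  FD 6: (4.196,19) -> (9.392,16) [heading=330, draw]
  RT 60: heading 330 -> 270
  -- iteration 4/6 --
  FD 6: (9.392,16) -> (9.392,10) [heading=270, draw]
  RT 60: heading 270 -> 210
  -- iteration 5/6 --
  FD 6: (9.392,10) -> (4.196,7) [heading=210, draw]
  RT 60: heading 210 -> 150
  -- iteration 6/6 --
  FD 6: (4.196,7) -> (-1,10) [heading=150, draw]
  RT 60: heading 150 -> 90
]
Final: pos=(-1,10), heading=90, 6 segment(s) drawn

Start position: (-1, 10)
Final position: (-1, 10)
Distance = 0; < 1e-6 -> CLOSED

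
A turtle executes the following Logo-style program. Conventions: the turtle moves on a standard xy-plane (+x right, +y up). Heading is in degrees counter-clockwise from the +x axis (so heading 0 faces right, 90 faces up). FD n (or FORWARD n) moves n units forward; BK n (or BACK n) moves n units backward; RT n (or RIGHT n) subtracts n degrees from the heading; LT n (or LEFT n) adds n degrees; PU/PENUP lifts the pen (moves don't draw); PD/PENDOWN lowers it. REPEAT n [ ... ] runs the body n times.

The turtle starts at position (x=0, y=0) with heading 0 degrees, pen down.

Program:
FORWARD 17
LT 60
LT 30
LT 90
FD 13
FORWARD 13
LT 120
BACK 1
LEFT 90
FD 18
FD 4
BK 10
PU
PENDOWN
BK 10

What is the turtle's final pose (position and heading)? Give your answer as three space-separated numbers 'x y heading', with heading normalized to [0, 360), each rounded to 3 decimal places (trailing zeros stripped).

Executing turtle program step by step:
Start: pos=(0,0), heading=0, pen down
FD 17: (0,0) -> (17,0) [heading=0, draw]
LT 60: heading 0 -> 60
LT 30: heading 60 -> 90
LT 90: heading 90 -> 180
FD 13: (17,0) -> (4,0) [heading=180, draw]
FD 13: (4,0) -> (-9,0) [heading=180, draw]
LT 120: heading 180 -> 300
BK 1: (-9,0) -> (-9.5,0.866) [heading=300, draw]
LT 90: heading 300 -> 30
FD 18: (-9.5,0.866) -> (6.088,9.866) [heading=30, draw]
FD 4: (6.088,9.866) -> (9.553,11.866) [heading=30, draw]
BK 10: (9.553,11.866) -> (0.892,6.866) [heading=30, draw]
PU: pen up
PD: pen down
BK 10: (0.892,6.866) -> (-7.768,1.866) [heading=30, draw]
Final: pos=(-7.768,1.866), heading=30, 8 segment(s) drawn

Answer: -7.768 1.866 30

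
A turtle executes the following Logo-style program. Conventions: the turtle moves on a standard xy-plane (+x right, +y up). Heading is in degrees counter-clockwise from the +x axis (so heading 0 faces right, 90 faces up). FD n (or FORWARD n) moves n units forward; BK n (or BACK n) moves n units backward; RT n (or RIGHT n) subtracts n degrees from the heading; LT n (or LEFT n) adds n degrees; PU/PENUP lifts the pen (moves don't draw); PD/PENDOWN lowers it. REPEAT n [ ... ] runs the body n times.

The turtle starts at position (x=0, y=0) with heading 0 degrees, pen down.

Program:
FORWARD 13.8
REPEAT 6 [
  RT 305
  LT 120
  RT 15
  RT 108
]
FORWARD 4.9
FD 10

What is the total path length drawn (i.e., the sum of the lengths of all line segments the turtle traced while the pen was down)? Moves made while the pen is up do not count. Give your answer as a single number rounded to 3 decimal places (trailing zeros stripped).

Executing turtle program step by step:
Start: pos=(0,0), heading=0, pen down
FD 13.8: (0,0) -> (13.8,0) [heading=0, draw]
REPEAT 6 [
  -- iteration 1/6 --
  RT 305: heading 0 -> 55
  LT 120: heading 55 -> 175
  RT 15: heading 175 -> 160
  RT 108: heading 160 -> 52
  -- iteration 2/6 --
  RT 305: heading 52 -> 107
  LT 120: heading 107 -> 227
  RT 15: heading 227 -> 212
  RT 108: heading 212 -> 104
  -- iteration 3/6 --
  RT 305: heading 104 -> 159
  LT 120: heading 159 -> 279
  RT 15: heading 279 -> 264
  RT 108: heading 264 -> 156
  -- iteration 4/6 --
  RT 305: heading 156 -> 211
  LT 120: heading 211 -> 331
  RT 15: heading 331 -> 316
  RT 108: heading 316 -> 208
  -- iteration 5/6 --
  RT 305: heading 208 -> 263
  LT 120: heading 263 -> 23
  RT 15: heading 23 -> 8
  RT 108: heading 8 -> 260
  -- iteration 6/6 --
  RT 305: heading 260 -> 315
  LT 120: heading 315 -> 75
  RT 15: heading 75 -> 60
  RT 108: heading 60 -> 312
]
FD 4.9: (13.8,0) -> (17.079,-3.641) [heading=312, draw]
FD 10: (17.079,-3.641) -> (23.77,-11.073) [heading=312, draw]
Final: pos=(23.77,-11.073), heading=312, 3 segment(s) drawn

Segment lengths:
  seg 1: (0,0) -> (13.8,0), length = 13.8
  seg 2: (13.8,0) -> (17.079,-3.641), length = 4.9
  seg 3: (17.079,-3.641) -> (23.77,-11.073), length = 10
Total = 28.7

Answer: 28.7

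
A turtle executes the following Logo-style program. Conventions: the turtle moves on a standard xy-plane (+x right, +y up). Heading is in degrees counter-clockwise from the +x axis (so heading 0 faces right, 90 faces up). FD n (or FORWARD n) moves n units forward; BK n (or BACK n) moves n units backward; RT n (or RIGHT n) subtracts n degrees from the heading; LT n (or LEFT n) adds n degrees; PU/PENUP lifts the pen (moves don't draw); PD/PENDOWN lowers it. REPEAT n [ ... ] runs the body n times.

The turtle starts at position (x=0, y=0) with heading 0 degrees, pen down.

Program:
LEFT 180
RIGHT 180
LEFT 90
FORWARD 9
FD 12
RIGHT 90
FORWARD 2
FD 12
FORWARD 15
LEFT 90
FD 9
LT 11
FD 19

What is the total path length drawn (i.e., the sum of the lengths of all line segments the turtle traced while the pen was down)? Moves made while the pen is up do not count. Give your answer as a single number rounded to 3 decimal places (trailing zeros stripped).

Executing turtle program step by step:
Start: pos=(0,0), heading=0, pen down
LT 180: heading 0 -> 180
RT 180: heading 180 -> 0
LT 90: heading 0 -> 90
FD 9: (0,0) -> (0,9) [heading=90, draw]
FD 12: (0,9) -> (0,21) [heading=90, draw]
RT 90: heading 90 -> 0
FD 2: (0,21) -> (2,21) [heading=0, draw]
FD 12: (2,21) -> (14,21) [heading=0, draw]
FD 15: (14,21) -> (29,21) [heading=0, draw]
LT 90: heading 0 -> 90
FD 9: (29,21) -> (29,30) [heading=90, draw]
LT 11: heading 90 -> 101
FD 19: (29,30) -> (25.375,48.651) [heading=101, draw]
Final: pos=(25.375,48.651), heading=101, 7 segment(s) drawn

Segment lengths:
  seg 1: (0,0) -> (0,9), length = 9
  seg 2: (0,9) -> (0,21), length = 12
  seg 3: (0,21) -> (2,21), length = 2
  seg 4: (2,21) -> (14,21), length = 12
  seg 5: (14,21) -> (29,21), length = 15
  seg 6: (29,21) -> (29,30), length = 9
  seg 7: (29,30) -> (25.375,48.651), length = 19
Total = 78

Answer: 78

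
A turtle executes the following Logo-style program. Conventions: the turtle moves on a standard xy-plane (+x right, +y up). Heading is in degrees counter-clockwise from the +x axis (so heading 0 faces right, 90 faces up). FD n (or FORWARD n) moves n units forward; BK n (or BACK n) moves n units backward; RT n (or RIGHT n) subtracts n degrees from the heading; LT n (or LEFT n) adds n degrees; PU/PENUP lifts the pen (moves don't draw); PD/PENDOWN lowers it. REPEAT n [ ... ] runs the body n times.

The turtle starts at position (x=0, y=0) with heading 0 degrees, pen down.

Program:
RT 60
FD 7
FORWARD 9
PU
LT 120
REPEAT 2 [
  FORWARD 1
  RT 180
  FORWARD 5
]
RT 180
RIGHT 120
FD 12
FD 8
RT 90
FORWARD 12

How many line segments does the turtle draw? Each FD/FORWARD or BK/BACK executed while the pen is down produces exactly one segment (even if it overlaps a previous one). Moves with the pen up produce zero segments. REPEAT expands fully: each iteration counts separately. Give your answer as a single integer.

Answer: 2

Derivation:
Executing turtle program step by step:
Start: pos=(0,0), heading=0, pen down
RT 60: heading 0 -> 300
FD 7: (0,0) -> (3.5,-6.062) [heading=300, draw]
FD 9: (3.5,-6.062) -> (8,-13.856) [heading=300, draw]
PU: pen up
LT 120: heading 300 -> 60
REPEAT 2 [
  -- iteration 1/2 --
  FD 1: (8,-13.856) -> (8.5,-12.99) [heading=60, move]
  RT 180: heading 60 -> 240
  FD 5: (8.5,-12.99) -> (6,-17.321) [heading=240, move]
  -- iteration 2/2 --
  FD 1: (6,-17.321) -> (5.5,-18.187) [heading=240, move]
  RT 180: heading 240 -> 60
  FD 5: (5.5,-18.187) -> (8,-13.856) [heading=60, move]
]
RT 180: heading 60 -> 240
RT 120: heading 240 -> 120
FD 12: (8,-13.856) -> (2,-3.464) [heading=120, move]
FD 8: (2,-3.464) -> (-2,3.464) [heading=120, move]
RT 90: heading 120 -> 30
FD 12: (-2,3.464) -> (8.392,9.464) [heading=30, move]
Final: pos=(8.392,9.464), heading=30, 2 segment(s) drawn
Segments drawn: 2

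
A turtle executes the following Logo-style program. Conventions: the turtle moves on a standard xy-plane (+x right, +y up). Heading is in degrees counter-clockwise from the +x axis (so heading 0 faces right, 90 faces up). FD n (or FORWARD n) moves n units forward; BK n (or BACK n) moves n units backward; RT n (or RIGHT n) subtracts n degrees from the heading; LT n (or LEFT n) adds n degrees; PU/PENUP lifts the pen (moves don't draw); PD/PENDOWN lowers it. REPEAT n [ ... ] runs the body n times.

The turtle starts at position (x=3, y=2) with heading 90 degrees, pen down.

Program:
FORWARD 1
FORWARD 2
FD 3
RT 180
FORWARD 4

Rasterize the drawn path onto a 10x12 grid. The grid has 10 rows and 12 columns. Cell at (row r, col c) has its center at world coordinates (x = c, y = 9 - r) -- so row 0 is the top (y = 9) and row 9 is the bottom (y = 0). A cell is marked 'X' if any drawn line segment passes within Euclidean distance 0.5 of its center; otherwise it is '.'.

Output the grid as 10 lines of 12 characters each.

Answer: ............
...X........
...X........
...X........
...X........
...X........
...X........
...X........
............
............

Derivation:
Segment 0: (3,2) -> (3,3)
Segment 1: (3,3) -> (3,5)
Segment 2: (3,5) -> (3,8)
Segment 3: (3,8) -> (3,4)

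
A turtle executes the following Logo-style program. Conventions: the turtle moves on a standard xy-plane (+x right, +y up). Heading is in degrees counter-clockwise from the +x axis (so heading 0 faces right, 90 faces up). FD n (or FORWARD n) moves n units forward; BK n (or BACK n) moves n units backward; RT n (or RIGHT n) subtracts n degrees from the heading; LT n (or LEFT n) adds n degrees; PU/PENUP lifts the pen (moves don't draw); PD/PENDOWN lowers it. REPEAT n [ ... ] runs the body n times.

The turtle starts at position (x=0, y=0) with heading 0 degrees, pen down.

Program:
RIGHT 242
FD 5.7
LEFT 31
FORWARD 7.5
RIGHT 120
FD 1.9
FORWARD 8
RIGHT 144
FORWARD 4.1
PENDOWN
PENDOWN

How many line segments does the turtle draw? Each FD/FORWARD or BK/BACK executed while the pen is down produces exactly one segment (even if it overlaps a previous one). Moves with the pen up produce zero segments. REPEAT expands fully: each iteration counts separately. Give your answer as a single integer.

Answer: 5

Derivation:
Executing turtle program step by step:
Start: pos=(0,0), heading=0, pen down
RT 242: heading 0 -> 118
FD 5.7: (0,0) -> (-2.676,5.033) [heading=118, draw]
LT 31: heading 118 -> 149
FD 7.5: (-2.676,5.033) -> (-9.105,8.896) [heading=149, draw]
RT 120: heading 149 -> 29
FD 1.9: (-9.105,8.896) -> (-7.443,9.817) [heading=29, draw]
FD 8: (-7.443,9.817) -> (-0.446,13.695) [heading=29, draw]
RT 144: heading 29 -> 245
FD 4.1: (-0.446,13.695) -> (-2.179,9.979) [heading=245, draw]
PD: pen down
PD: pen down
Final: pos=(-2.179,9.979), heading=245, 5 segment(s) drawn
Segments drawn: 5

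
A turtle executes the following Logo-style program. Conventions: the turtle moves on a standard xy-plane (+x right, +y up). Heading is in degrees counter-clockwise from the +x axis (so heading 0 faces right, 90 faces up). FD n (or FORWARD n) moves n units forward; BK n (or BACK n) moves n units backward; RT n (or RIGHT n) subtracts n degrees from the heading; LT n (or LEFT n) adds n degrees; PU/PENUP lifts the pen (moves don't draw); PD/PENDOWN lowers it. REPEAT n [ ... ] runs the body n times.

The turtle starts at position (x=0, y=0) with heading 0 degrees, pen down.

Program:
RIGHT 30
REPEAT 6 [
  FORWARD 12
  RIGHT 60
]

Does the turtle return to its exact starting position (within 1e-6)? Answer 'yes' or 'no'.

Answer: yes

Derivation:
Executing turtle program step by step:
Start: pos=(0,0), heading=0, pen down
RT 30: heading 0 -> 330
REPEAT 6 [
  -- iteration 1/6 --
  FD 12: (0,0) -> (10.392,-6) [heading=330, draw]
  RT 60: heading 330 -> 270
  -- iteration 2/6 --
  FD 12: (10.392,-6) -> (10.392,-18) [heading=270, draw]
  RT 60: heading 270 -> 210
  -- iteration 3/6 --
  FD 12: (10.392,-18) -> (0,-24) [heading=210, draw]
  RT 60: heading 210 -> 150
  -- iteration 4/6 --
  FD 12: (0,-24) -> (-10.392,-18) [heading=150, draw]
  RT 60: heading 150 -> 90
  -- iteration 5/6 --
  FD 12: (-10.392,-18) -> (-10.392,-6) [heading=90, draw]
  RT 60: heading 90 -> 30
  -- iteration 6/6 --
  FD 12: (-10.392,-6) -> (0,0) [heading=30, draw]
  RT 60: heading 30 -> 330
]
Final: pos=(0,0), heading=330, 6 segment(s) drawn

Start position: (0, 0)
Final position: (0, 0)
Distance = 0; < 1e-6 -> CLOSED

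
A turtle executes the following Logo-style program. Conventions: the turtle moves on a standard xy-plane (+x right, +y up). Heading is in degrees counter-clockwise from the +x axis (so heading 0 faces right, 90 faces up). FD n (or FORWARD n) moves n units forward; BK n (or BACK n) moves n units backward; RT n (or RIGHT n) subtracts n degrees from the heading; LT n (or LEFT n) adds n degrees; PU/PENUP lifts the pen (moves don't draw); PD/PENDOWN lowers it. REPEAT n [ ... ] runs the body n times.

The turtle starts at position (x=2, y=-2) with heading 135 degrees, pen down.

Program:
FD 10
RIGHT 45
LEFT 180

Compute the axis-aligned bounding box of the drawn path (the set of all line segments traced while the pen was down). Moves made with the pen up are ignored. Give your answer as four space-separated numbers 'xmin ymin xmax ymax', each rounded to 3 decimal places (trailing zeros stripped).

Executing turtle program step by step:
Start: pos=(2,-2), heading=135, pen down
FD 10: (2,-2) -> (-5.071,5.071) [heading=135, draw]
RT 45: heading 135 -> 90
LT 180: heading 90 -> 270
Final: pos=(-5.071,5.071), heading=270, 1 segment(s) drawn

Segment endpoints: x in {-5.071, 2}, y in {-2, 5.071}
xmin=-5.071, ymin=-2, xmax=2, ymax=5.071

Answer: -5.071 -2 2 5.071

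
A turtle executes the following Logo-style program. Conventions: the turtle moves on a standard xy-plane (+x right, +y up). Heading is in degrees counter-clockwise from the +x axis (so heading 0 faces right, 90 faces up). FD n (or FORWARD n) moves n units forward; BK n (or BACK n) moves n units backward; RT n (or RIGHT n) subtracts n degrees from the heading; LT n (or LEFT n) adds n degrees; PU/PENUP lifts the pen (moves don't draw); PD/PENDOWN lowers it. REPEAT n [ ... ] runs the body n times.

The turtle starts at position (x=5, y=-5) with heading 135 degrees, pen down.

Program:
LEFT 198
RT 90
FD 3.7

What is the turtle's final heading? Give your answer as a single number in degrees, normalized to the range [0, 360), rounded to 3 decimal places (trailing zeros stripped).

Executing turtle program step by step:
Start: pos=(5,-5), heading=135, pen down
LT 198: heading 135 -> 333
RT 90: heading 333 -> 243
FD 3.7: (5,-5) -> (3.32,-8.297) [heading=243, draw]
Final: pos=(3.32,-8.297), heading=243, 1 segment(s) drawn

Answer: 243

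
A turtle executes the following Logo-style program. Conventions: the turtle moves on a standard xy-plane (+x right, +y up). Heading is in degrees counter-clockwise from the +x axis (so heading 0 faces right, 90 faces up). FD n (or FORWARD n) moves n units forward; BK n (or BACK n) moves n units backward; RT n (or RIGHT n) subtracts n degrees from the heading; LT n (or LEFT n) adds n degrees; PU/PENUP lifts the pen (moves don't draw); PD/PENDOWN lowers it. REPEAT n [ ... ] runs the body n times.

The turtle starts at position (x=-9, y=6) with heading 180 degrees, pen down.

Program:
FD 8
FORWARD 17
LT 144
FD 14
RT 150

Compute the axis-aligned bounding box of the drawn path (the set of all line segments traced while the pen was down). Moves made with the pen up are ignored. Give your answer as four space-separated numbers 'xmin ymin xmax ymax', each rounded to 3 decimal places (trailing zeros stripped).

Executing turtle program step by step:
Start: pos=(-9,6), heading=180, pen down
FD 8: (-9,6) -> (-17,6) [heading=180, draw]
FD 17: (-17,6) -> (-34,6) [heading=180, draw]
LT 144: heading 180 -> 324
FD 14: (-34,6) -> (-22.674,-2.229) [heading=324, draw]
RT 150: heading 324 -> 174
Final: pos=(-22.674,-2.229), heading=174, 3 segment(s) drawn

Segment endpoints: x in {-34, -22.674, -17, -9}, y in {-2.229, 6, 6, 6}
xmin=-34, ymin=-2.229, xmax=-9, ymax=6

Answer: -34 -2.229 -9 6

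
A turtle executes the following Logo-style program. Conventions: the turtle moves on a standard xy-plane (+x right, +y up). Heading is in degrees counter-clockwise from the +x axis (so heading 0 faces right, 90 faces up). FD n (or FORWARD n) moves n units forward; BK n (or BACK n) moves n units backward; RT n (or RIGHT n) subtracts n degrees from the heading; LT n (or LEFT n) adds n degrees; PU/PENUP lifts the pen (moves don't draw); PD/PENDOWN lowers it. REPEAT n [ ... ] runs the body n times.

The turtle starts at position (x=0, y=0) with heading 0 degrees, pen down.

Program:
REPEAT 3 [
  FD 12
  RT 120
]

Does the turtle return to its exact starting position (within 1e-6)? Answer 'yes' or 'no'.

Answer: yes

Derivation:
Executing turtle program step by step:
Start: pos=(0,0), heading=0, pen down
REPEAT 3 [
  -- iteration 1/3 --
  FD 12: (0,0) -> (12,0) [heading=0, draw]
  RT 120: heading 0 -> 240
  -- iteration 2/3 --
  FD 12: (12,0) -> (6,-10.392) [heading=240, draw]
  RT 120: heading 240 -> 120
  -- iteration 3/3 --
  FD 12: (6,-10.392) -> (0,0) [heading=120, draw]
  RT 120: heading 120 -> 0
]
Final: pos=(0,0), heading=0, 3 segment(s) drawn

Start position: (0, 0)
Final position: (0, 0)
Distance = 0; < 1e-6 -> CLOSED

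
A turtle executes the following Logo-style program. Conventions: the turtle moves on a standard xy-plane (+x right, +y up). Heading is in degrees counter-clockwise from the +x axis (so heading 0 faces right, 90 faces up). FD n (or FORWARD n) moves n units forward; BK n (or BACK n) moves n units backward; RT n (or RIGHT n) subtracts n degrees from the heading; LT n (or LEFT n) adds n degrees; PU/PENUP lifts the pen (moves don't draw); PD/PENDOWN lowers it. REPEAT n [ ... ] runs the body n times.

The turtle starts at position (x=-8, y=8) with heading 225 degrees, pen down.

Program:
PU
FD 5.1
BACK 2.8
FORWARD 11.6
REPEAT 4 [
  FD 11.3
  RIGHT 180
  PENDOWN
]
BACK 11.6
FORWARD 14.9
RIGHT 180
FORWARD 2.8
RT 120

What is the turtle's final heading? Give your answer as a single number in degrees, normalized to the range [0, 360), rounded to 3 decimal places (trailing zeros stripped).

Answer: 285

Derivation:
Executing turtle program step by step:
Start: pos=(-8,8), heading=225, pen down
PU: pen up
FD 5.1: (-8,8) -> (-11.606,4.394) [heading=225, move]
BK 2.8: (-11.606,4.394) -> (-9.626,6.374) [heading=225, move]
FD 11.6: (-9.626,6.374) -> (-17.829,-1.829) [heading=225, move]
REPEAT 4 [
  -- iteration 1/4 --
  FD 11.3: (-17.829,-1.829) -> (-25.819,-9.819) [heading=225, move]
  RT 180: heading 225 -> 45
  PD: pen down
  -- iteration 2/4 --
  FD 11.3: (-25.819,-9.819) -> (-17.829,-1.829) [heading=45, draw]
  RT 180: heading 45 -> 225
  PD: pen down
  -- iteration 3/4 --
  FD 11.3: (-17.829,-1.829) -> (-25.819,-9.819) [heading=225, draw]
  RT 180: heading 225 -> 45
  PD: pen down
  -- iteration 4/4 --
  FD 11.3: (-25.819,-9.819) -> (-17.829,-1.829) [heading=45, draw]
  RT 180: heading 45 -> 225
  PD: pen down
]
BK 11.6: (-17.829,-1.829) -> (-9.626,6.374) [heading=225, draw]
FD 14.9: (-9.626,6.374) -> (-20.162,-4.162) [heading=225, draw]
RT 180: heading 225 -> 45
FD 2.8: (-20.162,-4.162) -> (-18.182,-2.182) [heading=45, draw]
RT 120: heading 45 -> 285
Final: pos=(-18.182,-2.182), heading=285, 6 segment(s) drawn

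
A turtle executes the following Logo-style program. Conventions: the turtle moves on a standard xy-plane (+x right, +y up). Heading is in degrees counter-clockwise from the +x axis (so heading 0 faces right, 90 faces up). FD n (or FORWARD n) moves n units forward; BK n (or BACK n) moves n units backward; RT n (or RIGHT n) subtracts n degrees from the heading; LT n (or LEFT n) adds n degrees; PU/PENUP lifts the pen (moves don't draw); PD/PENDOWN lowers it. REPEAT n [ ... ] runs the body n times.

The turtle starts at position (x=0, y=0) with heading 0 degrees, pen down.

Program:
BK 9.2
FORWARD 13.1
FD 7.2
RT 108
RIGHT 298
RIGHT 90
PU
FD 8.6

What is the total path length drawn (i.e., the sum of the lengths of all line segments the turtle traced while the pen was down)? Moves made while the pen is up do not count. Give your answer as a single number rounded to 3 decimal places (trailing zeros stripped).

Executing turtle program step by step:
Start: pos=(0,0), heading=0, pen down
BK 9.2: (0,0) -> (-9.2,0) [heading=0, draw]
FD 13.1: (-9.2,0) -> (3.9,0) [heading=0, draw]
FD 7.2: (3.9,0) -> (11.1,0) [heading=0, draw]
RT 108: heading 0 -> 252
RT 298: heading 252 -> 314
RT 90: heading 314 -> 224
PU: pen up
FD 8.6: (11.1,0) -> (4.914,-5.974) [heading=224, move]
Final: pos=(4.914,-5.974), heading=224, 3 segment(s) drawn

Segment lengths:
  seg 1: (0,0) -> (-9.2,0), length = 9.2
  seg 2: (-9.2,0) -> (3.9,0), length = 13.1
  seg 3: (3.9,0) -> (11.1,0), length = 7.2
Total = 29.5

Answer: 29.5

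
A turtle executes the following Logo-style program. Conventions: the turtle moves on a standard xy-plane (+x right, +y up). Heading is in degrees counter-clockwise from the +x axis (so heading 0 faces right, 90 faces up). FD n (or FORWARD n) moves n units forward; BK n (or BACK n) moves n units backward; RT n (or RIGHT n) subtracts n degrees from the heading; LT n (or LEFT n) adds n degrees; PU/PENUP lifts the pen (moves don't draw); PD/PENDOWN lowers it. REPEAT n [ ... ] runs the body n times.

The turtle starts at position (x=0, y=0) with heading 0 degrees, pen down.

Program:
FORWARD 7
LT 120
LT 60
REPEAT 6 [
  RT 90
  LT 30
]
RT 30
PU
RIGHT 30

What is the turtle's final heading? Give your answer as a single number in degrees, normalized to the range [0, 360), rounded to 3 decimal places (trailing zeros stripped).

Answer: 120

Derivation:
Executing turtle program step by step:
Start: pos=(0,0), heading=0, pen down
FD 7: (0,0) -> (7,0) [heading=0, draw]
LT 120: heading 0 -> 120
LT 60: heading 120 -> 180
REPEAT 6 [
  -- iteration 1/6 --
  RT 90: heading 180 -> 90
  LT 30: heading 90 -> 120
  -- iteration 2/6 --
  RT 90: heading 120 -> 30
  LT 30: heading 30 -> 60
  -- iteration 3/6 --
  RT 90: heading 60 -> 330
  LT 30: heading 330 -> 0
  -- iteration 4/6 --
  RT 90: heading 0 -> 270
  LT 30: heading 270 -> 300
  -- iteration 5/6 --
  RT 90: heading 300 -> 210
  LT 30: heading 210 -> 240
  -- iteration 6/6 --
  RT 90: heading 240 -> 150
  LT 30: heading 150 -> 180
]
RT 30: heading 180 -> 150
PU: pen up
RT 30: heading 150 -> 120
Final: pos=(7,0), heading=120, 1 segment(s) drawn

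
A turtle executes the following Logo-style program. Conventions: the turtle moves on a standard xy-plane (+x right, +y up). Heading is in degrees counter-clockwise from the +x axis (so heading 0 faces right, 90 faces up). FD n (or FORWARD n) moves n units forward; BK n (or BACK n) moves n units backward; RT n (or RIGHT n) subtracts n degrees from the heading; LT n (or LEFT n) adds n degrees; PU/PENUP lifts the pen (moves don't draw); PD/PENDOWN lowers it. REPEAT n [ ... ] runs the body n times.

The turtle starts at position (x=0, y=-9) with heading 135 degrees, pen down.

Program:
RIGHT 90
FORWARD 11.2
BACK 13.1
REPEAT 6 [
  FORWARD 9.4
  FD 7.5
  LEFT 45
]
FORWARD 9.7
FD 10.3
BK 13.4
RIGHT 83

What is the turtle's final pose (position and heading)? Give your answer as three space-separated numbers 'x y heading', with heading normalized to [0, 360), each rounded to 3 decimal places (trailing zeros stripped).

Executing turtle program step by step:
Start: pos=(0,-9), heading=135, pen down
RT 90: heading 135 -> 45
FD 11.2: (0,-9) -> (7.92,-1.08) [heading=45, draw]
BK 13.1: (7.92,-1.08) -> (-1.344,-10.344) [heading=45, draw]
REPEAT 6 [
  -- iteration 1/6 --
  FD 9.4: (-1.344,-10.344) -> (5.303,-3.697) [heading=45, draw]
  FD 7.5: (5.303,-3.697) -> (10.607,1.607) [heading=45, draw]
  LT 45: heading 45 -> 90
  -- iteration 2/6 --
  FD 9.4: (10.607,1.607) -> (10.607,11.007) [heading=90, draw]
  FD 7.5: (10.607,11.007) -> (10.607,18.507) [heading=90, draw]
  LT 45: heading 90 -> 135
  -- iteration 3/6 --
  FD 9.4: (10.607,18.507) -> (3.96,25.153) [heading=135, draw]
  FD 7.5: (3.96,25.153) -> (-1.344,30.457) [heading=135, draw]
  LT 45: heading 135 -> 180
  -- iteration 4/6 --
  FD 9.4: (-1.344,30.457) -> (-10.744,30.457) [heading=180, draw]
  FD 7.5: (-10.744,30.457) -> (-18.244,30.457) [heading=180, draw]
  LT 45: heading 180 -> 225
  -- iteration 5/6 --
  FD 9.4: (-18.244,30.457) -> (-24.89,23.81) [heading=225, draw]
  FD 7.5: (-24.89,23.81) -> (-30.194,18.507) [heading=225, draw]
  LT 45: heading 225 -> 270
  -- iteration 6/6 --
  FD 9.4: (-30.194,18.507) -> (-30.194,9.107) [heading=270, draw]
  FD 7.5: (-30.194,9.107) -> (-30.194,1.607) [heading=270, draw]
  LT 45: heading 270 -> 315
]
FD 9.7: (-30.194,1.607) -> (-23.335,-5.252) [heading=315, draw]
FD 10.3: (-23.335,-5.252) -> (-16.051,-12.536) [heading=315, draw]
BK 13.4: (-16.051,-12.536) -> (-25.527,-3.06) [heading=315, draw]
RT 83: heading 315 -> 232
Final: pos=(-25.527,-3.06), heading=232, 17 segment(s) drawn

Answer: -25.527 -3.06 232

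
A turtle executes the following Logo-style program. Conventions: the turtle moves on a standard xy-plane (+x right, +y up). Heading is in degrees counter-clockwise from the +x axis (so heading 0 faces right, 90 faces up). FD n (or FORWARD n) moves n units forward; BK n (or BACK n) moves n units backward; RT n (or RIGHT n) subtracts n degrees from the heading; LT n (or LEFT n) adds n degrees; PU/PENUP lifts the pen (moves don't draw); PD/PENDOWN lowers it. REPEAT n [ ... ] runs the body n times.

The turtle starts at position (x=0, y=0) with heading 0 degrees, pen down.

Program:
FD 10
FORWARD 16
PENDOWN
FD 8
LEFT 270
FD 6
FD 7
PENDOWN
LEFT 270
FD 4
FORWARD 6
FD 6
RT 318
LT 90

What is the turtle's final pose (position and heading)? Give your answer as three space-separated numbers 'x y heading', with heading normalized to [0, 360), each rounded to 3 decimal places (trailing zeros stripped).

Executing turtle program step by step:
Start: pos=(0,0), heading=0, pen down
FD 10: (0,0) -> (10,0) [heading=0, draw]
FD 16: (10,0) -> (26,0) [heading=0, draw]
PD: pen down
FD 8: (26,0) -> (34,0) [heading=0, draw]
LT 270: heading 0 -> 270
FD 6: (34,0) -> (34,-6) [heading=270, draw]
FD 7: (34,-6) -> (34,-13) [heading=270, draw]
PD: pen down
LT 270: heading 270 -> 180
FD 4: (34,-13) -> (30,-13) [heading=180, draw]
FD 6: (30,-13) -> (24,-13) [heading=180, draw]
FD 6: (24,-13) -> (18,-13) [heading=180, draw]
RT 318: heading 180 -> 222
LT 90: heading 222 -> 312
Final: pos=(18,-13), heading=312, 8 segment(s) drawn

Answer: 18 -13 312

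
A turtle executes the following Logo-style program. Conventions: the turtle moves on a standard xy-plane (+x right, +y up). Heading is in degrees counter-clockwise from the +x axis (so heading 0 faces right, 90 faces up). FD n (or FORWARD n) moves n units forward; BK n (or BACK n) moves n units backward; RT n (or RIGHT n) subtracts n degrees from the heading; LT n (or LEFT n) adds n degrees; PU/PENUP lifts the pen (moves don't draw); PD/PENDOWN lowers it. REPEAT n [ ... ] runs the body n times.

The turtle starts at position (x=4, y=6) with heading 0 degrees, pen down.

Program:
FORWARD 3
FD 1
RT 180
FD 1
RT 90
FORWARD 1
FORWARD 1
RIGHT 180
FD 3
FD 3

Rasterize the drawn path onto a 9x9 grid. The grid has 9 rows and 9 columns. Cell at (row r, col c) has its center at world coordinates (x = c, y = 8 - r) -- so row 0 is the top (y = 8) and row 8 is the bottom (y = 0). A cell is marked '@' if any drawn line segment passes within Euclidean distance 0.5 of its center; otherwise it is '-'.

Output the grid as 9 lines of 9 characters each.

Segment 0: (4,6) -> (7,6)
Segment 1: (7,6) -> (8,6)
Segment 2: (8,6) -> (7,6)
Segment 3: (7,6) -> (7,7)
Segment 4: (7,7) -> (7,8)
Segment 5: (7,8) -> (7,5)
Segment 6: (7,5) -> (7,2)

Answer: -------@-
-------@-
----@@@@@
-------@-
-------@-
-------@-
-------@-
---------
---------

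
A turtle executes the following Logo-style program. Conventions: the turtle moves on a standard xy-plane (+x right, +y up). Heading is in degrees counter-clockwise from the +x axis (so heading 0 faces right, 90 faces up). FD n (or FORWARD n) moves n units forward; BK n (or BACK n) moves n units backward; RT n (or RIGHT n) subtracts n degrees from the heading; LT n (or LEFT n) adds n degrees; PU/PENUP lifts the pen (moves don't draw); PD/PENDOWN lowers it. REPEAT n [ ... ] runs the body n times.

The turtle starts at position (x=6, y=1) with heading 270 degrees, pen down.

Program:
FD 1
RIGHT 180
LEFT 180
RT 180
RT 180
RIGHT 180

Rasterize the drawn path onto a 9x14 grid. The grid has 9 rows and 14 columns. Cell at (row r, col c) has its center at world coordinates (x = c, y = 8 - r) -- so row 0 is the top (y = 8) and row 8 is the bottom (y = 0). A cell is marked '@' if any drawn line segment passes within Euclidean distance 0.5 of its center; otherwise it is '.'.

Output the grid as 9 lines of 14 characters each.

Segment 0: (6,1) -> (6,0)

Answer: ..............
..............
..............
..............
..............
..............
..............
......@.......
......@.......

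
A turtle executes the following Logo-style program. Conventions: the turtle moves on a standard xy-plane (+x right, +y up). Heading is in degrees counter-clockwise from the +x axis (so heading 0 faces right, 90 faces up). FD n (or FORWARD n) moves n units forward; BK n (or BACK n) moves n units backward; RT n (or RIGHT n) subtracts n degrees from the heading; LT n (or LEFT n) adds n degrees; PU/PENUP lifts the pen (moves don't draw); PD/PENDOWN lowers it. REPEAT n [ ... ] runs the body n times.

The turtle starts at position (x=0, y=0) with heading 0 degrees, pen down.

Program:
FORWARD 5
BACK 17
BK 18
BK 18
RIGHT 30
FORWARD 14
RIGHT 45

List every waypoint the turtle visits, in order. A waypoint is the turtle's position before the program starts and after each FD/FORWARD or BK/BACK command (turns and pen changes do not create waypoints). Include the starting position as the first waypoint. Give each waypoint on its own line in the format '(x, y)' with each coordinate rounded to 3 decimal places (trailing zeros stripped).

Answer: (0, 0)
(5, 0)
(-12, 0)
(-30, 0)
(-48, 0)
(-35.876, -7)

Derivation:
Executing turtle program step by step:
Start: pos=(0,0), heading=0, pen down
FD 5: (0,0) -> (5,0) [heading=0, draw]
BK 17: (5,0) -> (-12,0) [heading=0, draw]
BK 18: (-12,0) -> (-30,0) [heading=0, draw]
BK 18: (-30,0) -> (-48,0) [heading=0, draw]
RT 30: heading 0 -> 330
FD 14: (-48,0) -> (-35.876,-7) [heading=330, draw]
RT 45: heading 330 -> 285
Final: pos=(-35.876,-7), heading=285, 5 segment(s) drawn
Waypoints (6 total):
(0, 0)
(5, 0)
(-12, 0)
(-30, 0)
(-48, 0)
(-35.876, -7)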